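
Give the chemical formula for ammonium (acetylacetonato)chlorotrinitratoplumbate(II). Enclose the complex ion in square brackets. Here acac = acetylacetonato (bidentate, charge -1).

Ligands: 1 acetylacetonato (acac, -1), 1 chloro (Cl, -1), 3 nitrato (NO3, -1). Ligand charge sum = -5.
With Pb in oxidation state +2, the complex ion is [Pb...]^3−.
Charge balance with ammonium (+1) requires 1 complex ion per 3 ammonium.

(NH4)3[Pb(acac)Cl(NO3)3]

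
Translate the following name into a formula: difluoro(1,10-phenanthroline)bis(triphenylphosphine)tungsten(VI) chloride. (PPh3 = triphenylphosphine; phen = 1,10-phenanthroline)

[WF2(phen)(PPh3)2]Cl4

Ligands: 2 fluoro (F, -1), 2 triphenylphosphine (PPh3, neutral), 1 1,10-phenanthroline (phen, neutral). Ligand charge sum = -2.
With W in oxidation state +6, the complex ion is [W...]^4+.
Charge balance with chloride (-1) requires 1 complex ion per 4 chloride.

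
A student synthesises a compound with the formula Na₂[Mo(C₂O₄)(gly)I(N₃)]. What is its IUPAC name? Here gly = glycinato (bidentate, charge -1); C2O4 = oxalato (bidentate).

sodium azido(glycinato)iodooxalatomolybdate(III)

The 2 sodium counter-ions carry a total charge of +2, so each complex ion is 2−.
Ligand charges: 1×glycinato (-1 each), 1×iodo (-1 each), 1×oxalato (-2 each), 1×azido (-1 each); total -5. So Mo + (-5) = 2−, giving Mo = +3.
Ligands are named alphabetically: azido before glycinato before iodo before oxalato.
The complex ion is anionic, so molybdenum takes the -ate form molybdate(III).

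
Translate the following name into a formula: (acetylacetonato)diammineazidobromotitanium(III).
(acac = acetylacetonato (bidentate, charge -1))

[Ti(acac)Br(N3)(NH3)2]

Ligands: 1 azido (N3, -1), 1 acetylacetonato (acac, -1), 2 ammine (NH3, neutral), 1 bromo (Br, -1). Ligand charge sum = -3.
With Ti in oxidation state +3, the complex ion is [Ti...].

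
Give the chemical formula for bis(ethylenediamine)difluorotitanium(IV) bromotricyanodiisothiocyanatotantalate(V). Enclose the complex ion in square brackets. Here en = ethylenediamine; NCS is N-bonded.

[Ti(en)2F2][TaBr(CN)3(NCS)2]2

Cation [Ti…]: ligand charges -2, Ti(IV) ⇒ ion charge 2+.
Anion [Ta…]: ligand charges -6, Ta(V) ⇒ ion charge 1−.
One 2+ cation requires 2 of the 1− anion.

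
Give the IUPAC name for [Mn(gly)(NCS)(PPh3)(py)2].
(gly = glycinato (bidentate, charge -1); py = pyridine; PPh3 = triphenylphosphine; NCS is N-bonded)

(glycinato)isothiocyanatobis(pyridine)(triphenylphosphine)manganese(II)

There is no counter-ion, so the complex is neutral overall.
Ligand charges: 1×glycinato (-1 each), 2×pyridine (neutral), 1×triphenylphosphine (neutral), 1×isothiocyanato (-1 each); total -2. So Mn + (-2) = 0, giving Mn = +2.
Ligands are named alphabetically: glycinato before isothiocyanato before pyridine before triphenylphosphine.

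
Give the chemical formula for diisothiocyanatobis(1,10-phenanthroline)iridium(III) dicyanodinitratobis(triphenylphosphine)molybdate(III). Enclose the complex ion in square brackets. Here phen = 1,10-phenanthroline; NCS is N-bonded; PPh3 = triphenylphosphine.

Cation [Ir…]: ligand charges -2, Ir(III) ⇒ ion charge 1+.
Anion [Mo…]: ligand charges -4, Mo(III) ⇒ ion charge 1−.
One 1+ cation balances one 1− anion.

[Ir(NCS)2(phen)2][Mo(CN)2(NO3)2(PPh3)2]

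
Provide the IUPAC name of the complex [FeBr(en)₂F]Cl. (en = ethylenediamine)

bromobis(ethylenediamine)fluoroiron(III) chloride

The 1 chloride counter-ion carries a total charge of -1, so each complex ion is 1+.
Ligand charges: 1×bromo (-1 each), 1×fluoro (-1 each), 2×ethylenediamine (neutral); total -2. So Fe + (-2) = 1+, giving Fe = +3.
Ligands are named alphabetically: bromo before ethylenediamine before fluoro.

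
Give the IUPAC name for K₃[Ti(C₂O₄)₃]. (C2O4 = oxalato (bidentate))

The 3 potassium counter-ions carry a total charge of +3, so each complex ion is 3−.
Ligand charges: 3×oxalato (-2 each); total -6. So Ti + (-6) = 3−, giving Ti = +3.
The complex ion is anionic, so titanium takes the -ate form titanate(III).

potassium trioxalatotitanate(III)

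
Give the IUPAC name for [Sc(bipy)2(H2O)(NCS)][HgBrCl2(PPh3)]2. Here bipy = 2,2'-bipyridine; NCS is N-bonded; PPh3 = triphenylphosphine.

aquabis(2,2'-bipyridine)isothiocyanatoscandium(III) bromodichloro(triphenylphosphine)mercurate(II)

Both ions are complex: the cation is named first with the plain metal name, the anion second with the -ate form; each ion's ligands are alphabetised independently.
Scandium is always +3 in its complexes; the cation's ligand charges sum to -1, so the complex cation is 2+.
With 2 anions per cation, each anion must be 2/2 = 1−.
Anion: ligand charges sum to -3; for the ion to be 1−, Hg = +2.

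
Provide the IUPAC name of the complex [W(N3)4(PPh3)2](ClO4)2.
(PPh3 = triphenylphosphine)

The 2 perchlorate counter-ions carry a total charge of -2, so each complex ion is 2+.
Ligand charges: 4×azido (-1 each), 2×triphenylphosphine (neutral); total -4. So W + (-4) = 2+, giving W = +6.
Ligands are named alphabetically: azido before triphenylphosphine.

tetraazidobis(triphenylphosphine)tungsten(VI) perchlorate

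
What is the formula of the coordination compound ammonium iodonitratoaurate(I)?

NH4[AuI(NO3)]

Ligands: 1 nitrato (NO3, -1), 1 iodo (I, -1). Ligand charge sum = -2.
With Au in oxidation state +1, the complex ion is [Au...]^1−.
Charge balance with ammonium (+1) requires 1 complex ion per 1 ammonium.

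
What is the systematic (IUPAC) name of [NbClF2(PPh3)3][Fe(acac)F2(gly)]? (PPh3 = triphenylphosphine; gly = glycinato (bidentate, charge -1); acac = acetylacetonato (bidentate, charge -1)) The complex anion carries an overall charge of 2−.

The complex anion is given as 2−; its ligand charges sum to -4, so Fe = +2.
A 1:1 salt means the cation carries the equal and opposite charge, 2+.
Cation: ligand charges sum to -3; for the ion to be 2+, Nb = +5.

chlorodifluorotris(triphenylphosphine)niobium(V) (acetylacetonato)difluoro(glycinato)ferrate(II)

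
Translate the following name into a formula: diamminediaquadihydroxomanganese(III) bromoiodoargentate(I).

[Mn(H2O)2(NH3)2(OH)2][AgBrI]

Cation [Mn…]: ligand charges -2, Mn(III) ⇒ ion charge 1+.
Anion [Ag…]: ligand charges -2, Ag(I) ⇒ ion charge 1−.
One 1+ cation balances one 1− anion.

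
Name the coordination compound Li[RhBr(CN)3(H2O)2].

The 1 lithium counter-ion carries a total charge of +1, so each complex ion is 1−.
Ligand charges: 1×bromo (-1 each), 2×aqua (neutral), 3×cyano (-1 each); total -4. So Rh + (-4) = 1−, giving Rh = +3.
Ligands are named alphabetically: aqua before bromo before cyano.
The complex ion is anionic, so rhodium takes the -ate form rhodate(III).

lithium diaquabromotricyanorhodate(III)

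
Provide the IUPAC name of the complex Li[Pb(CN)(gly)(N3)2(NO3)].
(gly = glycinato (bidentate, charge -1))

The 1 lithium counter-ion carries a total charge of +1, so each complex ion is 1−.
Ligand charges: 2×azido (-1 each), 1×glycinato (-1 each), 1×nitrato (-1 each), 1×cyano (-1 each); total -5. So Pb + (-5) = 1−, giving Pb = +4.
The complex ion is anionic, so lead takes the -ate form plumbate(IV).

lithium diazidocyano(glycinato)nitratoplumbate(IV)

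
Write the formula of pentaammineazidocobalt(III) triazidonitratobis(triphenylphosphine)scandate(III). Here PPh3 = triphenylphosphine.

Cation [Co…]: ligand charges -1, Co(III) ⇒ ion charge 2+.
Anion [Sc…]: ligand charges -4, Sc(III) ⇒ ion charge 1−.
One 2+ cation requires 2 of the 1− anion.

[Co(N3)(NH3)5][Sc(N3)3(NO3)(PPh3)2]2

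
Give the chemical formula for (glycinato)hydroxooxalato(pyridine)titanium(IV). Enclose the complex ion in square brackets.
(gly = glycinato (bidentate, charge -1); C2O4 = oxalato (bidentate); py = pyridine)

[Ti(C2O4)(gly)(OH)(py)]

Ligands: 1 hydroxo (OH, -1), 1 glycinato (gly, -1), 1 oxalato (C2O4, -2), 1 pyridine (py, neutral). Ligand charge sum = -4.
With Ti in oxidation state +4, the complex ion is [Ti...].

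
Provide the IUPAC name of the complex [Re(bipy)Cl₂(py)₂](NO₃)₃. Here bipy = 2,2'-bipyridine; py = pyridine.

(2,2'-bipyridine)dichlorobis(pyridine)rhenium(V) nitrate

The 3 nitrate counter-ions carry a total charge of -3, so each complex ion is 3+.
Ligand charges: 2×chloro (-1 each), 1×2,2'-bipyridine (neutral), 2×pyridine (neutral); total -2. So Re + (-2) = 3+, giving Re = +5.
Ligands are named alphabetically: bipyridine before chloro before pyridine.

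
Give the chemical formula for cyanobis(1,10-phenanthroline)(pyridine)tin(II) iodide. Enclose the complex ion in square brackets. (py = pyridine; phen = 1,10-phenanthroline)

[Sn(CN)(phen)2(py)]I

Ligands: 1 cyano (CN, -1), 1 pyridine (py, neutral), 2 1,10-phenanthroline (phen, neutral). Ligand charge sum = -1.
With Sn in oxidation state +2, the complex ion is [Sn...]^1+.
Charge balance with iodide (-1) requires 1 complex ion per 1 iodide.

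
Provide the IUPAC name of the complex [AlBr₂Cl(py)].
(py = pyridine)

dibromochloro(pyridine)aluminium(III)

There is no counter-ion, so the complex is neutral overall.
Ligand charges: 1×chloro (-1 each), 1×pyridine (neutral), 2×bromo (-1 each); total -3. So Al + (-3) = 0, giving Al = +3.
Ligands are named alphabetically: bromo before chloro before pyridine.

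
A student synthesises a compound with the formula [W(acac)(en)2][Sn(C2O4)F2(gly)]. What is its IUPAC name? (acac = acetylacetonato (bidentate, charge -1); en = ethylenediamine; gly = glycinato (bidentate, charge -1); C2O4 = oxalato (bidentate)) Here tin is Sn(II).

Sn is given as +2; the anion's ligand charges sum to -5, so the complex anion is 3−.
A 1:1 salt means the cation carries the equal and opposite charge, 3+.
Cation: ligand charges sum to -1; for the ion to be 3+, W = +4.

(acetylacetonato)bis(ethylenediamine)tungsten(IV) difluoro(glycinato)oxalatostannate(II)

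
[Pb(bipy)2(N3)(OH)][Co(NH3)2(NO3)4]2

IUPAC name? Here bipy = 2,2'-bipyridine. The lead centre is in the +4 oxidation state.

azidobis(2,2'-bipyridine)hydroxolead(IV) diamminetetranitratocobaltate(III)

Both ions are complex: the cation is named first with the plain metal name, the anion second with the -ate form; each ion's ligands are alphabetised independently.
Pb is given as +4; the cation's ligand charges sum to -2, so the complex cation is 2+.
With 2 anions per cation, each anion must be 2/2 = 1−.
Anion: ligand charges sum to -4; for the ion to be 1−, Co = +3.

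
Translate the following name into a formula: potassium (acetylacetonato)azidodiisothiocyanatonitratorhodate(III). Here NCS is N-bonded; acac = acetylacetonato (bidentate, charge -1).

Ligands: 2 isothiocyanato (NCS, -1), 1 acetylacetonato (acac, -1), 1 nitrato (NO3, -1), 1 azido (N3, -1). Ligand charge sum = -5.
With Rh in oxidation state +3, the complex ion is [Rh...]^2−.
Charge balance with potassium (+1) requires 1 complex ion per 2 potassium.

K2[Rh(acac)(N3)(NCS)2(NO3)]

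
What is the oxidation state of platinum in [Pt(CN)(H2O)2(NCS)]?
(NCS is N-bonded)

+2

No counter-ion: the bracketed complex is neutral.
Ligand charges: 1×NCS = -1; 1×CN = -1; 2×H2O neutral; sum -2.
Pt + (-2) = 0 ⇒ Pt is +2.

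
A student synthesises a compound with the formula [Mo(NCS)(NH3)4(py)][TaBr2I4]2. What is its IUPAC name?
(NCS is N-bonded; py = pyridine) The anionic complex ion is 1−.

tetraammineisothiocyanato(pyridine)molybdenum(III) dibromotetraiodotantalate(V)

Both ions are complex: the cation is named first with the plain metal name, the anion second with the -ate form; each ion's ligands are alphabetised independently.
The complex anion is given as 1−; its ligand charges sum to -6, so Ta = +5.
With 2 anions per cation, the cation must be 2×1 = 2+.
Cation: ligand charges sum to -1; for the ion to be 2+, Mo = +3.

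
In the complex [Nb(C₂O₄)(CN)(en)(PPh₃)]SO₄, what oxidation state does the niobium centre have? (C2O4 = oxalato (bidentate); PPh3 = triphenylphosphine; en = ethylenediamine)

1 sulfate outside the brackets (-2 each) → the complex ion is 2+.
Ligand charges: 1×C2O4 = -2; 1×PPh3 neutral; 1×CN = -1; 1×en neutral; sum -3.
Nb + (-3) = 2+ ⇒ Nb is +5.

+5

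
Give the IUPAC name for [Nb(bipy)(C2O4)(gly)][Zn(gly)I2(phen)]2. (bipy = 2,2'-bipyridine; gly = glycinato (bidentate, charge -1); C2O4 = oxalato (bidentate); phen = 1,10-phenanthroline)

Zinc is always +2 in its complexes; the anion's ligand charges sum to -3, so the complex anion is 1−.
With 2 anions per cation, the cation must be 2×1 = 2+.
Cation: ligand charges sum to -3; for the ion to be 2+, Nb = +5.

(2,2'-bipyridine)(glycinato)oxalatoniobium(V) (glycinato)diiodo(1,10-phenanthroline)zincate(II)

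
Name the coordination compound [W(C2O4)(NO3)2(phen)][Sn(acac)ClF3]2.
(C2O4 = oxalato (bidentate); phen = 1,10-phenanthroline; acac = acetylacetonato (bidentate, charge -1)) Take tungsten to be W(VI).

W is given as +6; the cation's ligand charges sum to -4, so the complex cation is 2+.
With 2 anions per cation, each anion must be 2/2 = 1−.
Anion: ligand charges sum to -5; for the ion to be 1−, Sn = +4.

dinitratooxalato(1,10-phenanthroline)tungsten(VI) (acetylacetonato)chlorotrifluorostannate(IV)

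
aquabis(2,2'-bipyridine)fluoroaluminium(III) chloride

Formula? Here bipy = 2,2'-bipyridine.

[Al(bipy)2F(H2O)]Cl2

Ligands: 1 aqua (H2O, neutral), 1 fluoro (F, -1), 2 2,2'-bipyridine (bipy, neutral). Ligand charge sum = -1.
Charge balance with chloride (-1) requires 1 complex ion per 2 chloride.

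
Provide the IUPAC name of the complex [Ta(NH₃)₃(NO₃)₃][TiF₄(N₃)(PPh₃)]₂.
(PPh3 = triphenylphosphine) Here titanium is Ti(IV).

Both ions are complex: the cation is named first with the plain metal name, the anion second with the -ate form; each ion's ligands are alphabetised independently.
Ti is given as +4; the anion's ligand charges sum to -5, so the complex anion is 1−.
With 2 anions per cation, the cation must be 2×1 = 2+.
Cation: ligand charges sum to -3; for the ion to be 2+, Ta = +5.

triamminetrinitratotantalum(V) azidotetrafluoro(triphenylphosphine)titanate(IV)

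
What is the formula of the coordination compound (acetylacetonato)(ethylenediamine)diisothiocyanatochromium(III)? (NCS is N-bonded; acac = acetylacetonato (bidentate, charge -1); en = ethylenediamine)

Ligands: 2 isothiocyanato (NCS, -1), 1 acetylacetonato (acac, -1), 1 ethylenediamine (en, neutral). Ligand charge sum = -3.
With Cr in oxidation state +3, the complex ion is [Cr...].

[Cr(acac)(en)(NCS)2]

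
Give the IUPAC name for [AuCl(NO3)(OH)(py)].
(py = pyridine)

There is no counter-ion, so the complex is neutral overall.
Ligand charges: 1×chloro (-1 each), 1×pyridine (neutral), 1×hydroxo (-1 each), 1×nitrato (-1 each); total -3. So Au + (-3) = 0, giving Au = +3.
Ligands are named alphabetically: chloro before hydroxo before nitrato before pyridine.

chlorohydroxonitrato(pyridine)gold(III)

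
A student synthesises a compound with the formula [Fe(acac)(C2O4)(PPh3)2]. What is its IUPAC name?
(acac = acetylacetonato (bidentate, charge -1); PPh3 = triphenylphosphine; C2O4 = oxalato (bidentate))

There is no counter-ion, so the complex is neutral overall.
Ligand charges: 1×acetylacetonato (-1 each), 2×triphenylphosphine (neutral), 1×oxalato (-2 each); total -3. So Fe + (-3) = 0, giving Fe = +3.
Ligands are named alphabetically: acetylacetonato before oxalato before triphenylphosphine.

(acetylacetonato)oxalatobis(triphenylphosphine)iron(III)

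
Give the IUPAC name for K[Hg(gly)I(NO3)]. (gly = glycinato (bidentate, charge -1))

The 1 potassium counter-ion carries a total charge of +1, so each complex ion is 1−.
Ligand charges: 1×iodo (-1 each), 1×nitrato (-1 each), 1×glycinato (-1 each); total -3. So Hg + (-3) = 1−, giving Hg = +2.
Ligands are named alphabetically: glycinato before iodo before nitrato.
The complex ion is anionic, so mercury takes the -ate form mercurate(II).

potassium (glycinato)iodonitratomercurate(II)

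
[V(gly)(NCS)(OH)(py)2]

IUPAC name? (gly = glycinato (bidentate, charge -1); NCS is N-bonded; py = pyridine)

There is no counter-ion, so the complex is neutral overall.
Ligand charges: 1×glycinato (-1 each), 1×hydroxo (-1 each), 1×isothiocyanato (-1 each), 2×pyridine (neutral); total -3. So V + (-3) = 0, giving V = +3.
Ligands are named alphabetically: glycinato before hydroxo before isothiocyanato before pyridine.

(glycinato)hydroxoisothiocyanatobis(pyridine)vanadium(III)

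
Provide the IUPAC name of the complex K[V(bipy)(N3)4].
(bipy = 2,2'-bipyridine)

potassium tetraazido(2,2'-bipyridine)vanadate(III)

The 1 potassium counter-ion carries a total charge of +1, so each complex ion is 1−.
Ligand charges: 1×2,2'-bipyridine (neutral), 4×azido (-1 each); total -4. So V + (-4) = 1−, giving V = +3.
The complex ion is anionic, so vanadium takes the -ate form vanadate(III).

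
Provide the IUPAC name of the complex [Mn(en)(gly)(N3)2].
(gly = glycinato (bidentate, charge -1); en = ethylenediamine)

diazido(ethylenediamine)(glycinato)manganese(III)

There is no counter-ion, so the complex is neutral overall.
Ligand charges: 2×azido (-1 each), 1×glycinato (-1 each), 1×ethylenediamine (neutral); total -3. So Mn + (-3) = 0, giving Mn = +3.
Ligands are named alphabetically: azido before ethylenediamine before glycinato.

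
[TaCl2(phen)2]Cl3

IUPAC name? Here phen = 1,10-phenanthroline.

The 3 chloride counter-ions carry a total charge of -3, so each complex ion is 3+.
Ligand charges: 2×chloro (-1 each), 2×1,10-phenanthroline (neutral); total -2. So Ta + (-2) = 3+, giving Ta = +5.
Ligands are named alphabetically: chloro before phenanthroline.

dichlorobis(1,10-phenanthroline)tantalum(V) chloride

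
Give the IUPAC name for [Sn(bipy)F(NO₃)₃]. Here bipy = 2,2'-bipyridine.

There is no counter-ion, so the complex is neutral overall.
Ligand charges: 3×nitrato (-1 each), 1×2,2'-bipyridine (neutral), 1×fluoro (-1 each); total -4. So Sn + (-4) = 0, giving Sn = +4.
Ligands are named alphabetically: bipyridine before fluoro before nitrato.

(2,2'-bipyridine)fluorotrinitratotin(IV)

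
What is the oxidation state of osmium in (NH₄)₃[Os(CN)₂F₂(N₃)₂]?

+3

3 ammonium outside the brackets (+1 each) → the complex ion is 3−.
Ligand charges: 2×CN = -2; 2×N3 = -2; 2×F = -2; sum -6.
Os + (-6) = 3− ⇒ Os is +3.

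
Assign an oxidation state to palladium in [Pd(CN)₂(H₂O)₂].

+2

No counter-ion: the bracketed complex is neutral.
Ligand charges: 2×CN = -2; 2×H2O neutral; sum -2.
Pd + (-2) = 0 ⇒ Pd is +2.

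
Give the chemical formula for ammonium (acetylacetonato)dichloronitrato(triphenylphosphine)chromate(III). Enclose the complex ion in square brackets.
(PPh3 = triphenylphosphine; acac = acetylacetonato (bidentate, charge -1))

Ligands: 1 triphenylphosphine (PPh3, neutral), 1 nitrato (NO3, -1), 2 chloro (Cl, -1), 1 acetylacetonato (acac, -1). Ligand charge sum = -4.
With Cr in oxidation state +3, the complex ion is [Cr...]^1−.
Charge balance with ammonium (+1) requires 1 complex ion per 1 ammonium.

NH4[Cr(acac)Cl2(NO3)(PPh3)]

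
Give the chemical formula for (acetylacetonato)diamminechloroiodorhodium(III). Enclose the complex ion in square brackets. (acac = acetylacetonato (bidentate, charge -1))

Ligands: 1 chloro (Cl, -1), 2 ammine (NH3, neutral), 1 acetylacetonato (acac, -1), 1 iodo (I, -1). Ligand charge sum = -3.
With Rh in oxidation state +3, the complex ion is [Rh...].

[Rh(acac)ClI(NH3)2]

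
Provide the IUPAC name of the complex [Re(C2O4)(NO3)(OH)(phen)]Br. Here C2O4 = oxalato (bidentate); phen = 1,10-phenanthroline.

hydroxonitratooxalato(1,10-phenanthroline)rhenium(V) bromide

The 1 bromide counter-ion carries a total charge of -1, so each complex ion is 1+.
Ligand charges: 1×oxalato (-2 each), 1×1,10-phenanthroline (neutral), 1×hydroxo (-1 each), 1×nitrato (-1 each); total -4. So Re + (-4) = 1+, giving Re = +5.
Ligands are named alphabetically: hydroxo before nitrato before oxalato before phenanthroline.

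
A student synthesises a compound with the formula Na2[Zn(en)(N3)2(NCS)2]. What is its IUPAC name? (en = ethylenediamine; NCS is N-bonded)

The 2 sodium counter-ions carry a total charge of +2, so each complex ion is 2−.
Ligand charges: 1×ethylenediamine (neutral), 2×azido (-1 each), 2×isothiocyanato (-1 each); total -4. So Zn + (-4) = 2−, giving Zn = +2.
The complex ion is anionic, so zinc takes the -ate form zincate(II).

sodium diazido(ethylenediamine)diisothiocyanatozincate(II)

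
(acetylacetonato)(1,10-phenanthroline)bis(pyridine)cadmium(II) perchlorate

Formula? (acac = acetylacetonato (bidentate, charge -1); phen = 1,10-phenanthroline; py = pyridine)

[Cd(acac)(phen)(py)2]ClO4

Ligands: 1 acetylacetonato (acac, -1), 1 1,10-phenanthroline (phen, neutral), 2 pyridine (py, neutral). Ligand charge sum = -1.
With Cd in oxidation state +2, the complex ion is [Cd...]^1+.
Charge balance with perchlorate (-1) requires 1 complex ion per 1 perchlorate.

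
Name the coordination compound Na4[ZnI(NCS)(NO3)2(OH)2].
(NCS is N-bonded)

The 4 sodium counter-ions carry a total charge of +4, so each complex ion is 4−.
Ligand charges: 1×iodo (-1 each), 1×isothiocyanato (-1 each), 2×hydroxo (-1 each), 2×nitrato (-1 each); total -6. So Zn + (-6) = 4−, giving Zn = +2.
Ligands are named alphabetically: hydroxo before iodo before isothiocyanato before nitrato.
The complex ion is anionic, so zinc takes the -ate form zincate(II).

sodium dihydroxoiodoisothiocyanatodinitratozincate(II)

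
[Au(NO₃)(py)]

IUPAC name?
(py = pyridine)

nitrato(pyridine)gold(I)

There is no counter-ion, so the complex is neutral overall.
Ligand charges: 1×nitrato (-1 each), 1×pyridine (neutral); total -1. So Au + (-1) = 0, giving Au = +1.
Ligands are named alphabetically: nitrato before pyridine.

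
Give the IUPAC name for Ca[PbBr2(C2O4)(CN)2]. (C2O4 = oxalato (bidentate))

calcium dibromodicyanooxalatoplumbate(IV)

The 1 calcium counter-ion carries a total charge of +2, so each complex ion is 2−.
Ligand charges: 2×bromo (-1 each), 2×cyano (-1 each), 1×oxalato (-2 each); total -6. So Pb + (-6) = 2−, giving Pb = +4.
The complex ion is anionic, so lead takes the -ate form plumbate(IV).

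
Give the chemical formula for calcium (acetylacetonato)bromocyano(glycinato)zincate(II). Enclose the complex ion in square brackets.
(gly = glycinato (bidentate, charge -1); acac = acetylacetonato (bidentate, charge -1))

Ca[Zn(acac)Br(CN)(gly)]

Ligands: 1 cyano (CN, -1), 1 bromo (Br, -1), 1 glycinato (gly, -1), 1 acetylacetonato (acac, -1). Ligand charge sum = -4.
With Zn in oxidation state +2, the complex ion is [Zn...]^2−.
Charge balance with calcium (+2) requires 1 complex ion per 1 calcium.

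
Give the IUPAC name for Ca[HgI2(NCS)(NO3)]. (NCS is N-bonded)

calcium diiodoisothiocyanatonitratomercurate(II)

The 1 calcium counter-ion carries a total charge of +2, so each complex ion is 2−.
Ligand charges: 1×nitrato (-1 each), 1×isothiocyanato (-1 each), 2×iodo (-1 each); total -4. So Hg + (-4) = 2−, giving Hg = +2.
Ligands are named alphabetically: iodo before isothiocyanato before nitrato.
The complex ion is anionic, so mercury takes the -ate form mercurate(II).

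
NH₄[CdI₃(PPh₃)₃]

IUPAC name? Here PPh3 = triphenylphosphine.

ammonium triiodotris(triphenylphosphine)cadmate(II)

The 1 ammonium counter-ion carries a total charge of +1, so each complex ion is 1−.
Ligand charges: 3×triphenylphosphine (neutral), 3×iodo (-1 each); total -3. So Cd + (-3) = 1−, giving Cd = +2.
Ligands are named alphabetically: iodo before triphenylphosphine.
The complex ion is anionic, so cadmium takes the -ate form cadmate(II).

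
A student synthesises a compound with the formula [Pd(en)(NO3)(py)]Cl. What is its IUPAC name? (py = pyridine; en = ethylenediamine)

(ethylenediamine)nitrato(pyridine)palladium(II) chloride

The 1 chloride counter-ion carries a total charge of -1, so each complex ion is 1+.
Ligand charges: 1×pyridine (neutral), 1×ethylenediamine (neutral), 1×nitrato (-1 each); total -1. So Pd + (-1) = 1+, giving Pd = +2.
Ligands are named alphabetically: ethylenediamine before nitrato before pyridine.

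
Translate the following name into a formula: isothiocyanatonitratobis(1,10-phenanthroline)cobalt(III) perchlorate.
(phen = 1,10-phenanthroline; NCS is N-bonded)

[Co(NCS)(NO3)(phen)2]ClO4

Ligands: 2 1,10-phenanthroline (phen, neutral), 1 isothiocyanato (NCS, -1), 1 nitrato (NO3, -1). Ligand charge sum = -2.
With Co in oxidation state +3, the complex ion is [Co...]^1+.
Charge balance with perchlorate (-1) requires 1 complex ion per 1 perchlorate.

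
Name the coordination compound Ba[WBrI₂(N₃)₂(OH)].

The 1 barium counter-ion carries a total charge of +2, so each complex ion is 2−.
Ligand charges: 2×azido (-1 each), 1×bromo (-1 each), 2×iodo (-1 each), 1×hydroxo (-1 each); total -6. So W + (-6) = 2−, giving W = +4.
Ligands are named alphabetically: azido before bromo before hydroxo before iodo.
The complex ion is anionic, so tungsten takes the -ate form tungstate(IV).

barium diazidobromohydroxodiiodotungstate(IV)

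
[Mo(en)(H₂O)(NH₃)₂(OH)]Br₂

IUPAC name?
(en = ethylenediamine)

The 2 bromide counter-ions carry a total charge of -2, so each complex ion is 2+.
Ligand charges: 1×hydroxo (-1 each), 1×aqua (neutral), 2×ammine (neutral), 1×ethylenediamine (neutral); total -1. So Mo + (-1) = 2+, giving Mo = +3.
Ligands are named alphabetically: ammine before aqua before ethylenediamine before hydroxo.

diammineaqua(ethylenediamine)hydroxomolybdenum(III) bromide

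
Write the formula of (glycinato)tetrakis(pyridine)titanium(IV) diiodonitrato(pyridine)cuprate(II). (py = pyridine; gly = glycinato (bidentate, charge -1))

Cation [Ti…]: ligand charges -1, Ti(IV) ⇒ ion charge 3+.
Anion [Cu…]: ligand charges -3, Cu(II) ⇒ ion charge 1−.

[Ti(gly)(py)4][CuI2(NO3)(py)]3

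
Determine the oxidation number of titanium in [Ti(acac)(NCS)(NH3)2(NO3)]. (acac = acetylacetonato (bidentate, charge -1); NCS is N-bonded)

+3

No counter-ion: the bracketed complex is neutral.
Ligand charges: 1×NO3 = -1; 1×acac = -1; 1×NCS = -1; 2×NH3 neutral; sum -3.
Ti + (-3) = 0 ⇒ Ti is +3.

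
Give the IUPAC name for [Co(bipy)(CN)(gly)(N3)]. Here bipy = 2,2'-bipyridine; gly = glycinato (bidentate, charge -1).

azido(2,2'-bipyridine)cyano(glycinato)cobalt(III)

There is no counter-ion, so the complex is neutral overall.
Ligand charges: 1×azido (-1 each), 1×cyano (-1 each), 1×2,2'-bipyridine (neutral), 1×glycinato (-1 each); total -3. So Co + (-3) = 0, giving Co = +3.
Ligands are named alphabetically: azido before bipyridine before cyano before glycinato.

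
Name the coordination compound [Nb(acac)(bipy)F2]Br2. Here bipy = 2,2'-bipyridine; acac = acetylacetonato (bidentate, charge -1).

The 2 bromide counter-ions carry a total charge of -2, so each complex ion is 2+.
Ligand charges: 1×2,2'-bipyridine (neutral), 2×fluoro (-1 each), 1×acetylacetonato (-1 each); total -3. So Nb + (-3) = 2+, giving Nb = +5.
Ligands are named alphabetically: acetylacetonato before bipyridine before fluoro.

(acetylacetonato)(2,2'-bipyridine)difluoroniobium(V) bromide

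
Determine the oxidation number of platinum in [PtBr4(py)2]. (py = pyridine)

+4

No counter-ion: the bracketed complex is neutral.
Ligand charges: 4×Br = -4; 2×py neutral; sum -4.
Pt + (-4) = 0 ⇒ Pt is +4.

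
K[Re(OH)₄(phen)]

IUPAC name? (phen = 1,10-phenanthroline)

The 1 potassium counter-ion carries a total charge of +1, so each complex ion is 1−.
Ligand charges: 4×hydroxo (-1 each), 1×1,10-phenanthroline (neutral); total -4. So Re + (-4) = 1−, giving Re = +3.
Ligands are named alphabetically: hydroxo before phenanthroline.
The complex ion is anionic, so rhenium takes the -ate form rhenate(III).

potassium tetrahydroxo(1,10-phenanthroline)rhenate(III)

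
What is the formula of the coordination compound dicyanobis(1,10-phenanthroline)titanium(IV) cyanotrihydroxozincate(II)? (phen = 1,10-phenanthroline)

Cation [Ti…]: ligand charges -2, Ti(IV) ⇒ ion charge 2+.
Anion [Zn…]: ligand charges -4, Zn(II) ⇒ ion charge 2−.
One 2+ cation balances one 2− anion.

[Ti(CN)2(phen)2][Zn(CN)(OH)3]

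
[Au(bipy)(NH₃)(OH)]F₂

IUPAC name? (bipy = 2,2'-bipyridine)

ammine(2,2'-bipyridine)hydroxogold(III) fluoride

The 2 fluoride counter-ions carry a total charge of -2, so each complex ion is 2+.
Ligand charges: 1×hydroxo (-1 each), 1×ammine (neutral), 1×2,2'-bipyridine (neutral); total -1. So Au + (-1) = 2+, giving Au = +3.
Ligands are named alphabetically: ammine before bipyridine before hydroxo.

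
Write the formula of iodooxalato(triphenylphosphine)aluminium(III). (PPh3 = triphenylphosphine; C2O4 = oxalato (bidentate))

Ligands: 1 triphenylphosphine (PPh3, neutral), 1 oxalato (C2O4, -2), 1 iodo (I, -1). Ligand charge sum = -3.
With Al in oxidation state +3, the complex ion is [Al...].

[Al(C2O4)I(PPh3)]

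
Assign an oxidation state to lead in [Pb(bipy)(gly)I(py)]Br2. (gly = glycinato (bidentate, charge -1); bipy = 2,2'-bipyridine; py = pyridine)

+4

2 bromide outside the brackets (-1 each) → the complex ion is 2+.
Ligand charges: 1×gly = -1; 1×bipy neutral; 1×py neutral; 1×I = -1; sum -2.
Pb + (-2) = 2+ ⇒ Pb is +4.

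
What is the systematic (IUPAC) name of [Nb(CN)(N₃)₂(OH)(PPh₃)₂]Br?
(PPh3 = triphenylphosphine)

diazidocyanohydroxobis(triphenylphosphine)niobium(V) bromide

The 1 bromide counter-ion carries a total charge of -1, so each complex ion is 1+.
Ligand charges: 1×hydroxo (-1 each), 1×cyano (-1 each), 2×azido (-1 each), 2×triphenylphosphine (neutral); total -4. So Nb + (-4) = 1+, giving Nb = +5.
Ligands are named alphabetically: azido before cyano before hydroxo before triphenylphosphine.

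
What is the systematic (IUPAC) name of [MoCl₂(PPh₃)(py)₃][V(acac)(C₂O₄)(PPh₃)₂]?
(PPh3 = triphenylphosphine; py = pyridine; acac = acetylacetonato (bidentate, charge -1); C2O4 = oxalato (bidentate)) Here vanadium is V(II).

Both ions are complex: the cation is named first with the plain metal name, the anion second with the -ate form; each ion's ligands are alphabetised independently.
V is given as +2; the anion's ligand charges sum to -3, so the complex anion is 1−.
A 1:1 salt means the cation carries the equal and opposite charge, 1+.
Cation: ligand charges sum to -2; for the ion to be 1+, Mo = +3.

dichlorotris(pyridine)(triphenylphosphine)molybdenum(III) (acetylacetonato)oxalatobis(triphenylphosphine)vanadate(II)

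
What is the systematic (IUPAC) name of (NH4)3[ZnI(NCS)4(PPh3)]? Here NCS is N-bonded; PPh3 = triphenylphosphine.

The 3 ammonium counter-ions carry a total charge of +3, so each complex ion is 3−.
Ligand charges: 4×isothiocyanato (-1 each), 1×triphenylphosphine (neutral), 1×iodo (-1 each); total -5. So Zn + (-5) = 3−, giving Zn = +2.
Ligands are named alphabetically: iodo before isothiocyanato before triphenylphosphine.
The complex ion is anionic, so zinc takes the -ate form zincate(II).

ammonium iodotetraisothiocyanato(triphenylphosphine)zincate(II)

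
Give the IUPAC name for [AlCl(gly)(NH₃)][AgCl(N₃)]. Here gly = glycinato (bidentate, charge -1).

Both ions are complex: the cation is named first with the plain metal name, the anion second with the -ate form; each ion's ligands are alphabetised independently.
Aluminium is always +3 in its complexes; the cation's ligand charges sum to -2, so the complex cation is 1+.
A 1:1 salt means the anion carries the equal and opposite charge, 1−.
Anion: ligand charges sum to -2; for the ion to be 1−, Ag = +1.

amminechloro(glycinato)aluminium(III) azidochloroargentate(I)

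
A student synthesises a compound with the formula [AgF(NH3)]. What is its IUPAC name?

There is no counter-ion, so the complex is neutral overall.
Ligand charges: 1×ammine (neutral), 1×fluoro (-1 each); total -1. So Ag + (-1) = 0, giving Ag = +1.
Ligands are named alphabetically: ammine before fluoro.

amminefluorosilver(I)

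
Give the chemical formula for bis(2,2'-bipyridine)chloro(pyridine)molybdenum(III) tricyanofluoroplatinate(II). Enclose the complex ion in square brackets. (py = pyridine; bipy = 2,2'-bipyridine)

[Mo(bipy)2Cl(py)][Pt(CN)3F]

Cation [Mo…]: ligand charges -1, Mo(III) ⇒ ion charge 2+.
Anion [Pt…]: ligand charges -4, Pt(II) ⇒ ion charge 2−.
One 2+ cation balances one 2− anion.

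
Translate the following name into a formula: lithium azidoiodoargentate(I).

Ligands: 1 iodo (I, -1), 1 azido (N3, -1). Ligand charge sum = -2.
With Ag in oxidation state +1, the complex ion is [Ag...]^1−.
Charge balance with lithium (+1) requires 1 complex ion per 1 lithium.

Li[AgI(N3)]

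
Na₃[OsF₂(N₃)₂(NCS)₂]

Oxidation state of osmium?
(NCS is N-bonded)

3 sodium outside the brackets (+1 each) → the complex ion is 3−.
Ligand charges: 2×N3 = -2; 2×NCS = -2; 2×F = -2; sum -6.
Os + (-6) = 3− ⇒ Os is +3.

+3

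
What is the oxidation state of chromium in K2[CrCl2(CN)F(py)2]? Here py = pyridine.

+2

2 potassium outside the brackets (+1 each) → the complex ion is 2−.
Ligand charges: 1×CN = -1; 1×F = -1; 2×Cl = -2; 2×py neutral; sum -4.
Cr + (-4) = 2− ⇒ Cr is +2.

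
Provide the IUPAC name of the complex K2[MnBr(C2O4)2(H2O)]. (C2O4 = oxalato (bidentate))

potassium aquabromodioxalatomanganate(III)

The 2 potassium counter-ions carry a total charge of +2, so each complex ion is 2−.
Ligand charges: 1×aqua (neutral), 1×bromo (-1 each), 2×oxalato (-2 each); total -5. So Mn + (-5) = 2−, giving Mn = +3.
The complex ion is anionic, so manganese takes the -ate form manganate(III).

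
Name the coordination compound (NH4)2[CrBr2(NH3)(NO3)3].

ammonium amminedibromotrinitratochromate(III)

The 2 ammonium counter-ions carry a total charge of +2, so each complex ion is 2−.
Ligand charges: 2×bromo (-1 each), 3×nitrato (-1 each), 1×ammine (neutral); total -5. So Cr + (-5) = 2−, giving Cr = +3.
Ligands are named alphabetically: ammine before bromo before nitrato.
The complex ion is anionic, so chromium takes the -ate form chromate(III).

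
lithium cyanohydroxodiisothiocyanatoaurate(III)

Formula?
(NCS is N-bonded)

Ligands: 1 hydroxo (OH, -1), 2 isothiocyanato (NCS, -1), 1 cyano (CN, -1). Ligand charge sum = -4.
Charge balance with lithium (+1) requires 1 complex ion per 1 lithium.

Li[Au(CN)(NCS)2(OH)]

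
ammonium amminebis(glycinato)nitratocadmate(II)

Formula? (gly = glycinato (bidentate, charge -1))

Ligands: 2 glycinato (gly, -1), 1 ammine (NH3, neutral), 1 nitrato (NO3, -1). Ligand charge sum = -3.
With Cd in oxidation state +2, the complex ion is [Cd...]^1−.
Charge balance with ammonium (+1) requires 1 complex ion per 1 ammonium.

NH4[Cd(gly)2(NH3)(NO3)]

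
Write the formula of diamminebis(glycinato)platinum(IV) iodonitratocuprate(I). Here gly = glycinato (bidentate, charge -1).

[Pt(gly)2(NH3)2][CuI(NO3)]2

Cation [Pt…]: ligand charges -2, Pt(IV) ⇒ ion charge 2+.
Anion [Cu…]: ligand charges -2, Cu(I) ⇒ ion charge 1−.
One 2+ cation requires 2 of the 1− anion.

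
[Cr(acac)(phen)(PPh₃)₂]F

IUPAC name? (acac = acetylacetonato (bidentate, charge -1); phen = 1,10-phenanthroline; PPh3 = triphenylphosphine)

The 1 fluoride counter-ion carries a total charge of -1, so each complex ion is 1+.
Ligand charges: 1×acetylacetonato (-1 each), 1×1,10-phenanthroline (neutral), 2×triphenylphosphine (neutral); total -1. So Cr + (-1) = 1+, giving Cr = +2.
Ligands are named alphabetically: acetylacetonato before phenanthroline before triphenylphosphine.

(acetylacetonato)(1,10-phenanthroline)bis(triphenylphosphine)chromium(II) fluoride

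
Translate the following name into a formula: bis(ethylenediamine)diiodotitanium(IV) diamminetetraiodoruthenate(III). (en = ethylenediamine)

[Ti(en)2I2][RuI4(NH3)2]2

Cation [Ti…]: ligand charges -2, Ti(IV) ⇒ ion charge 2+.
Anion [Ru…]: ligand charges -4, Ru(III) ⇒ ion charge 1−.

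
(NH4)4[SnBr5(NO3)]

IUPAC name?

ammonium pentabromonitratostannate(II)

The 4 ammonium counter-ions carry a total charge of +4, so each complex ion is 4−.
Ligand charges: 5×bromo (-1 each), 1×nitrato (-1 each); total -6. So Sn + (-6) = 4−, giving Sn = +2.
The complex ion is anionic, so tin takes the -ate form stannate(II).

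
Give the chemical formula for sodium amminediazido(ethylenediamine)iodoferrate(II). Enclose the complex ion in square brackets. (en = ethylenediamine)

Na[Fe(en)I(N3)2(NH3)]

Ligands: 1 iodo (I, -1), 2 azido (N3, -1), 1 ethylenediamine (en, neutral), 1 ammine (NH3, neutral). Ligand charge sum = -3.
With Fe in oxidation state +2, the complex ion is [Fe...]^1−.
Charge balance with sodium (+1) requires 1 complex ion per 1 sodium.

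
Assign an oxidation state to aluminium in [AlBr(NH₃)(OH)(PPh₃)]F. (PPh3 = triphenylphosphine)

+3

1 fluoride outside the brackets (-1 each) → the complex ion is 1+.
Ligand charges: 1×PPh3 neutral; 1×OH = -1; 1×NH3 neutral; 1×Br = -1; sum -2.
Al + (-2) = 1+ ⇒ Al is +3.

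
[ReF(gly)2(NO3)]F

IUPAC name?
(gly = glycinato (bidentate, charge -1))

fluorobis(glycinato)nitratorhenium(V) fluoride

The 1 fluoride counter-ion carries a total charge of -1, so each complex ion is 1+.
Ligand charges: 1×fluoro (-1 each), 2×glycinato (-1 each), 1×nitrato (-1 each); total -4. So Re + (-4) = 1+, giving Re = +5.
Ligands are named alphabetically: fluoro before glycinato before nitrato.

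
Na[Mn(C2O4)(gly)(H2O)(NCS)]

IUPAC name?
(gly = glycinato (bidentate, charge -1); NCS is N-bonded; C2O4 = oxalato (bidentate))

sodium aqua(glycinato)isothiocyanatooxalatomanganate(III)

The 1 sodium counter-ion carries a total charge of +1, so each complex ion is 1−.
Ligand charges: 1×aqua (neutral), 1×glycinato (-1 each), 1×isothiocyanato (-1 each), 1×oxalato (-2 each); total -4. So Mn + (-4) = 1−, giving Mn = +3.
Ligands are named alphabetically: aqua before glycinato before isothiocyanato before oxalato.
The complex ion is anionic, so manganese takes the -ate form manganate(III).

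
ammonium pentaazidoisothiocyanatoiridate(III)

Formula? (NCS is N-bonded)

(NH4)3[Ir(N3)5(NCS)]

Ligands: 5 azido (N3, -1), 1 isothiocyanato (NCS, -1). Ligand charge sum = -6.
With Ir in oxidation state +3, the complex ion is [Ir...]^3−.
Charge balance with ammonium (+1) requires 1 complex ion per 3 ammonium.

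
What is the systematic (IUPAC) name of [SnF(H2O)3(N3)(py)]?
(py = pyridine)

There is no counter-ion, so the complex is neutral overall.
Ligand charges: 3×aqua (neutral), 1×pyridine (neutral), 1×fluoro (-1 each), 1×azido (-1 each); total -2. So Sn + (-2) = 0, giving Sn = +2.
Ligands are named alphabetically: aqua before azido before fluoro before pyridine.

triaquaazidofluoro(pyridine)tin(II)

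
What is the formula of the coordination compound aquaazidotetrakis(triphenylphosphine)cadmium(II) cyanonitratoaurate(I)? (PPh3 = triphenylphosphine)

Cation [Cd…]: ligand charges -1, Cd(II) ⇒ ion charge 1+.
Anion [Au…]: ligand charges -2, Au(I) ⇒ ion charge 1−.
One 1+ cation balances one 1− anion.

[Cd(H2O)(N3)(PPh3)4][Au(CN)(NO3)]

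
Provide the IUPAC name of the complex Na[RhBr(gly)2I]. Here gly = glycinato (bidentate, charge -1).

sodium bromobis(glycinato)iodorhodate(III)

The 1 sodium counter-ion carries a total charge of +1, so each complex ion is 1−.
Ligand charges: 2×glycinato (-1 each), 1×iodo (-1 each), 1×bromo (-1 each); total -4. So Rh + (-4) = 1−, giving Rh = +3.
Ligands are named alphabetically: bromo before glycinato before iodo.
The complex ion is anionic, so rhodium takes the -ate form rhodate(III).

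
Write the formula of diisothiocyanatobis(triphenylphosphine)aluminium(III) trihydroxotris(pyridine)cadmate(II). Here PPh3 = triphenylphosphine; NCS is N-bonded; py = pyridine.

Cation [Al…]: ligand charges -2, Al(III) ⇒ ion charge 1+.
Anion [Cd…]: ligand charges -3, Cd(II) ⇒ ion charge 1−.
One 1+ cation balances one 1− anion.

[Al(NCS)2(PPh3)2][Cd(OH)3(py)3]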